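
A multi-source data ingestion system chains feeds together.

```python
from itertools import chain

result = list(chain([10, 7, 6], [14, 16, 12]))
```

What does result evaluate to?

Step 1: chain() concatenates iterables: [10, 7, 6] + [14, 16, 12].
Therefore result = [10, 7, 6, 14, 16, 12].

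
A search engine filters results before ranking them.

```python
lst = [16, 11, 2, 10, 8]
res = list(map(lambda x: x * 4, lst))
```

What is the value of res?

Step 1: Apply lambda x: x * 4 to each element:
  16 -> 64
  11 -> 44
  2 -> 8
  10 -> 40
  8 -> 32
Therefore res = [64, 44, 8, 40, 32].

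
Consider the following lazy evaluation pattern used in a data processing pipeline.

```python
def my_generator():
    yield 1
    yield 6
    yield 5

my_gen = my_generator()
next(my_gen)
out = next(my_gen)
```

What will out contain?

Step 1: my_generator() creates a generator.
Step 2: next(my_gen) yields 1 (consumed and discarded).
Step 3: next(my_gen) yields 6, assigned to out.
Therefore out = 6.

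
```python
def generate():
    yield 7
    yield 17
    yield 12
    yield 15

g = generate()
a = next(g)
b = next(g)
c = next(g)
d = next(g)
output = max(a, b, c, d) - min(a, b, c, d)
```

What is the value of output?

Step 1: Create generator and consume all values:
  a = next(g) = 7
  b = next(g) = 17
  c = next(g) = 12
  d = next(g) = 15
Step 2: max = 17, min = 7, output = 17 - 7 = 10.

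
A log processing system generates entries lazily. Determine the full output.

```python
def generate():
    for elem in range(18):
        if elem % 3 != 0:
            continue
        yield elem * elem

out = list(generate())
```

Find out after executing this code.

Step 1: Only yield elem**2 when elem is divisible by 3:
  elem=0: 0 % 3 == 0, yield 0**2 = 0
  elem=3: 3 % 3 == 0, yield 3**2 = 9
  elem=6: 6 % 3 == 0, yield 6**2 = 36
  elem=9: 9 % 3 == 0, yield 9**2 = 81
  elem=12: 12 % 3 == 0, yield 12**2 = 144
  elem=15: 15 % 3 == 0, yield 15**2 = 225
Therefore out = [0, 9, 36, 81, 144, 225].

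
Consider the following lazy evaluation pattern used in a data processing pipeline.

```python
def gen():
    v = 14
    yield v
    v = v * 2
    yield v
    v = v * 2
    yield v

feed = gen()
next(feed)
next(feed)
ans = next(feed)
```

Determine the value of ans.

Step 1: Trace through generator execution:
  Yield 1: v starts at 14, yield 14
  Yield 2: v = 14 * 2 = 28, yield 28
  Yield 3: v = 28 * 2 = 56, yield 56
Step 2: First next() gets 14, second next() gets the second value, third next() yields 56.
Therefore ans = 56.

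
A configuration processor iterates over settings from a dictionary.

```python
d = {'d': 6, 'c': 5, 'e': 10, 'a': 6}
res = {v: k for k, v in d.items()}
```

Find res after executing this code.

Step 1: Invert dict (swap keys and values):
  'd': 6 -> 6: 'd'
  'c': 5 -> 5: 'c'
  'e': 10 -> 10: 'e'
  'a': 6 -> 6: 'a'
Therefore res = {6: 'a', 5: 'c', 10: 'e'}.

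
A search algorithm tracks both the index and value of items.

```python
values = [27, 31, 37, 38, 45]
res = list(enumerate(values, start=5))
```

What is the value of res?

Step 1: enumerate with start=5:
  (5, 27)
  (6, 31)
  (7, 37)
  (8, 38)
  (9, 45)
Therefore res = [(5, 27), (6, 31), (7, 37), (8, 38), (9, 45)].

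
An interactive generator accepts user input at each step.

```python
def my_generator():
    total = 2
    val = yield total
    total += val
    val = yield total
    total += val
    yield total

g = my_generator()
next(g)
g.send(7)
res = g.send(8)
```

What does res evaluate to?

Step 1: next() -> yield total=2.
Step 2: send(7) -> val=7, total = 2+7 = 9, yield 9.
Step 3: send(8) -> val=8, total = 9+8 = 17, yield 17.
Therefore res = 17.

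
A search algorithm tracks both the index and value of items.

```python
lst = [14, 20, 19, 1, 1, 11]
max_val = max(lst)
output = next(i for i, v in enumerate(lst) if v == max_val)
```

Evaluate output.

Step 1: max([14, 20, 19, 1, 1, 11]) = 20.
Step 2: Find first index where value == 20:
  Index 0: 14 != 20
  Index 1: 20 == 20, found!
Therefore output = 1.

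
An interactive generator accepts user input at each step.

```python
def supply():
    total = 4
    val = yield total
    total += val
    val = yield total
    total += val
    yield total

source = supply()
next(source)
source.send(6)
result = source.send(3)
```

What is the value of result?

Step 1: next() -> yield total=4.
Step 2: send(6) -> val=6, total = 4+6 = 10, yield 10.
Step 3: send(3) -> val=3, total = 10+3 = 13, yield 13.
Therefore result = 13.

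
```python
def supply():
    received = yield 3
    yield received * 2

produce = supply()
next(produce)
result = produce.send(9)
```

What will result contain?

Step 1: next(produce) advances to first yield, producing 3.
Step 2: send(9) resumes, received = 9.
Step 3: yield received * 2 = 9 * 2 = 18.
Therefore result = 18.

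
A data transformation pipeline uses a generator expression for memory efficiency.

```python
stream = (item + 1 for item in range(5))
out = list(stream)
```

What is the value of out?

Step 1: For each item in range(5), compute item+1:
  item=0: 0+1 = 1
  item=1: 1+1 = 2
  item=2: 2+1 = 3
  item=3: 3+1 = 4
  item=4: 4+1 = 5
Therefore out = [1, 2, 3, 4, 5].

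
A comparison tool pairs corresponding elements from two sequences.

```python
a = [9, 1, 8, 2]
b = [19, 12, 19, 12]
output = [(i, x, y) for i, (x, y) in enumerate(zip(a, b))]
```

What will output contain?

Step 1: enumerate(zip(a, b)) gives index with paired elements:
  i=0: (9, 19)
  i=1: (1, 12)
  i=2: (8, 19)
  i=3: (2, 12)
Therefore output = [(0, 9, 19), (1, 1, 12), (2, 8, 19), (3, 2, 12)].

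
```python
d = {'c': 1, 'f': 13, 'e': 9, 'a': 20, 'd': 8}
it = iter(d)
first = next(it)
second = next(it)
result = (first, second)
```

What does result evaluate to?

Step 1: iter(d) iterates over keys: ['c', 'f', 'e', 'a', 'd'].
Step 2: first = next(it) = 'c', second = next(it) = 'f'.
Therefore result = ('c', 'f').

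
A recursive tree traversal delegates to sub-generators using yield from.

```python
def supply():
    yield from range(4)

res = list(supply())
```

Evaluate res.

Step 1: yield from delegates to the iterable, yielding each element.
Step 2: Collected values: [0, 1, 2, 3].
Therefore res = [0, 1, 2, 3].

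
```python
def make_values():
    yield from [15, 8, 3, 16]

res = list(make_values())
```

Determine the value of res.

Step 1: yield from delegates to the iterable, yielding each element.
Step 2: Collected values: [15, 8, 3, 16].
Therefore res = [15, 8, 3, 16].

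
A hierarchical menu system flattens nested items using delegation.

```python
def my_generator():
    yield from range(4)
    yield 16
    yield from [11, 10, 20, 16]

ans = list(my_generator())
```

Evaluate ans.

Step 1: Trace yields in order:
  yield 0
  yield 1
  yield 2
  yield 3
  yield 16
  yield 11
  yield 10
  yield 20
  yield 16
Therefore ans = [0, 1, 2, 3, 16, 11, 10, 20, 16].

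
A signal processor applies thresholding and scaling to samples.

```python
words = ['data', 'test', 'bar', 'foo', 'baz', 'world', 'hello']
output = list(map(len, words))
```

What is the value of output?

Step 1: Map len() to each word:
  'data' -> 4
  'test' -> 4
  'bar' -> 3
  'foo' -> 3
  'baz' -> 3
  'world' -> 5
  'hello' -> 5
Therefore output = [4, 4, 3, 3, 3, 5, 5].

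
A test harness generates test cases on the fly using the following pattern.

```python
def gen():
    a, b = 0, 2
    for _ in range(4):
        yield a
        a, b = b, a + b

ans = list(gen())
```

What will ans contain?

Step 1: Fibonacci-like sequence starting with a=0, b=2:
  Iteration 1: yield a=0, then a,b = 2,2
  Iteration 2: yield a=2, then a,b = 2,4
  Iteration 3: yield a=2, then a,b = 4,6
  Iteration 4: yield a=4, then a,b = 6,10
Therefore ans = [0, 2, 2, 4].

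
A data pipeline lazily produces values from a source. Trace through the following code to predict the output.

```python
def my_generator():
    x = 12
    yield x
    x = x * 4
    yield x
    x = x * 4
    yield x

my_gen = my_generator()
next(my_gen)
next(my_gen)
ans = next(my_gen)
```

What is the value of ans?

Step 1: Trace through generator execution:
  Yield 1: x starts at 12, yield 12
  Yield 2: x = 12 * 4 = 48, yield 48
  Yield 3: x = 48 * 4 = 192, yield 192
Step 2: First next() gets 12, second next() gets the second value, third next() yields 192.
Therefore ans = 192.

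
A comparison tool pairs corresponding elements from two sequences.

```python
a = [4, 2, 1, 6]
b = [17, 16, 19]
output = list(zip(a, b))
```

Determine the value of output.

Step 1: zip stops at shortest (len(a)=4, len(b)=3):
  Index 0: (4, 17)
  Index 1: (2, 16)
  Index 2: (1, 19)
Step 2: Last element of a (6) has no pair, dropped.
Therefore output = [(4, 17), (2, 16), (1, 19)].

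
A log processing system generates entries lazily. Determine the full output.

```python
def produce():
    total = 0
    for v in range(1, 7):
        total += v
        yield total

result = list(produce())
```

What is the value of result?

Step 1: Generator accumulates running sum:
  v=1: total = 1, yield 1
  v=2: total = 3, yield 3
  v=3: total = 6, yield 6
  v=4: total = 10, yield 10
  v=5: total = 15, yield 15
  v=6: total = 21, yield 21
Therefore result = [1, 3, 6, 10, 15, 21].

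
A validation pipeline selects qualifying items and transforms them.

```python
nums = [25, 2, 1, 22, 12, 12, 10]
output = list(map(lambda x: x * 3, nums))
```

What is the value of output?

Step 1: Apply lambda x: x * 3 to each element:
  25 -> 75
  2 -> 6
  1 -> 3
  22 -> 66
  12 -> 36
  12 -> 36
  10 -> 30
Therefore output = [75, 6, 3, 66, 36, 36, 30].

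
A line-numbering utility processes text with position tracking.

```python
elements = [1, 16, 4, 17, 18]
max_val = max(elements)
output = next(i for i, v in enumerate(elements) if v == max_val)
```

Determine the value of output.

Step 1: max([1, 16, 4, 17, 18]) = 18.
Step 2: Find first index where value == 18:
  Index 0: 1 != 18
  Index 1: 16 != 18
  Index 2: 4 != 18
  Index 3: 17 != 18
  Index 4: 18 == 18, found!
Therefore output = 4.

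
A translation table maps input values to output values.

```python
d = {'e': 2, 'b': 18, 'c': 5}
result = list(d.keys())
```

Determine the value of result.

Step 1: d.keys() returns the dictionary keys in insertion order.
Therefore result = ['e', 'b', 'c'].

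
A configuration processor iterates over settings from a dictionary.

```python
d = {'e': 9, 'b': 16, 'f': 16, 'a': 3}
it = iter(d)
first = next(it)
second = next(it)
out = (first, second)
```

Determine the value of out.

Step 1: iter(d) iterates over keys: ['e', 'b', 'f', 'a'].
Step 2: first = next(it) = 'e', second = next(it) = 'b'.
Therefore out = ('e', 'b').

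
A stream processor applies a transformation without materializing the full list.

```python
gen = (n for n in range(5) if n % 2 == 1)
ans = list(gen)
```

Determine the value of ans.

Step 1: Filter range(5) keeping only odd values:
  n=0: even, excluded
  n=1: odd, included
  n=2: even, excluded
  n=3: odd, included
  n=4: even, excluded
Therefore ans = [1, 3].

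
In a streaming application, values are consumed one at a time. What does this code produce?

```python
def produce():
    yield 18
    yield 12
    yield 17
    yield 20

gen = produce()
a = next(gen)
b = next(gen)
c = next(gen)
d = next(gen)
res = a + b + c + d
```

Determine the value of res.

Step 1: Create generator and consume all values:
  a = next(gen) = 18
  b = next(gen) = 12
  c = next(gen) = 17
  d = next(gen) = 20
Step 2: res = 18 + 12 + 17 + 20 = 67.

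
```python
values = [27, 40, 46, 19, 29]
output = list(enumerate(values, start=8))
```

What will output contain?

Step 1: enumerate with start=8:
  (8, 27)
  (9, 40)
  (10, 46)
  (11, 19)
  (12, 29)
Therefore output = [(8, 27), (9, 40), (10, 46), (11, 19), (12, 29)].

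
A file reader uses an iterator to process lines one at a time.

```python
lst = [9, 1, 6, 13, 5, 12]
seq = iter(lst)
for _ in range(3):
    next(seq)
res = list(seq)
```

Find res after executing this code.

Step 1: Create iterator over [9, 1, 6, 13, 5, 12].
Step 2: Advance 3 positions (consuming [9, 1, 6]).
Step 3: list() collects remaining elements: [13, 5, 12].
Therefore res = [13, 5, 12].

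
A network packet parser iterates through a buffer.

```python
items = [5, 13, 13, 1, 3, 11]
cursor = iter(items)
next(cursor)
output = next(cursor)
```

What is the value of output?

Step 1: Create iterator over [5, 13, 13, 1, 3, 11].
Step 2: next() consumes 5.
Step 3: next() returns 13.
Therefore output = 13.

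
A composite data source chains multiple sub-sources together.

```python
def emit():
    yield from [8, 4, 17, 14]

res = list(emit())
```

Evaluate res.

Step 1: yield from delegates to the iterable, yielding each element.
Step 2: Collected values: [8, 4, 17, 14].
Therefore res = [8, 4, 17, 14].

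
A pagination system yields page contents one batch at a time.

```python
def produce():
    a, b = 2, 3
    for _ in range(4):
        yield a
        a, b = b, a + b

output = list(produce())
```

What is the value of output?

Step 1: Fibonacci-like sequence starting with a=2, b=3:
  Iteration 1: yield a=2, then a,b = 3,5
  Iteration 2: yield a=3, then a,b = 5,8
  Iteration 3: yield a=5, then a,b = 8,13
  Iteration 4: yield a=8, then a,b = 13,21
Therefore output = [2, 3, 5, 8].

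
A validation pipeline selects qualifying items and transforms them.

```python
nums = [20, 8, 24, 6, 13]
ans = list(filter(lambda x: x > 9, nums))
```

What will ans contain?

Step 1: Filter elements > 9:
  20: kept
  8: removed
  24: kept
  6: removed
  13: kept
Therefore ans = [20, 24, 13].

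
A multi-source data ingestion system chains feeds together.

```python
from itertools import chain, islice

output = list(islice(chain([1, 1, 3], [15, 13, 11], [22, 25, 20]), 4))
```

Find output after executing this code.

Step 1: chain([1, 1, 3], [15, 13, 11], [22, 25, 20]) = [1, 1, 3, 15, 13, 11, 22, 25, 20].
Step 2: islice takes first 4 elements: [1, 1, 3, 15].
Therefore output = [1, 1, 3, 15].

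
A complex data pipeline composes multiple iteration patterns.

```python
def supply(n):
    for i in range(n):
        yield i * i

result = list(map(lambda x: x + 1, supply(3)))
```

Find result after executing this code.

Step 1: supply(3) yields squares: [0, 1, 4].
Step 2: map adds 1 to each: [1, 2, 5].
Therefore result = [1, 2, 5].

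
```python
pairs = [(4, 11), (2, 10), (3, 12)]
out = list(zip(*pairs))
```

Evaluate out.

Step 1: zip(*pairs) transposes: unzips [(4, 11), (2, 10), (3, 12)] into separate sequences.
Step 2: First elements: (4, 2, 3), second elements: (11, 10, 12).
Therefore out = [(4, 2, 3), (11, 10, 12)].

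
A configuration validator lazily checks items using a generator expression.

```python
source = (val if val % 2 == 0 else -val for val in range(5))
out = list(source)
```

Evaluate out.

Step 1: For each val in range(5), yield val if even, else -val:
  val=0: even, yield 0
  val=1: odd, yield -1
  val=2: even, yield 2
  val=3: odd, yield -3
  val=4: even, yield 4
Therefore out = [0, -1, 2, -3, 4].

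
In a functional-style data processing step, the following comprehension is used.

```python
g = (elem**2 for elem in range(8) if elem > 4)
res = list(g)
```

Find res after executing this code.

Step 1: For range(8), keep elem > 4, then square:
  elem=0: 0 <= 4, excluded
  elem=1: 1 <= 4, excluded
  elem=2: 2 <= 4, excluded
  elem=3: 3 <= 4, excluded
  elem=4: 4 <= 4, excluded
  elem=5: 5 > 4, yield 5**2 = 25
  elem=6: 6 > 4, yield 6**2 = 36
  elem=7: 7 > 4, yield 7**2 = 49
Therefore res = [25, 36, 49].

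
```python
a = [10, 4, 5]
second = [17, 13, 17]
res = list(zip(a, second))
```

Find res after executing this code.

Step 1: zip pairs elements at same index:
  Index 0: (10, 17)
  Index 1: (4, 13)
  Index 2: (5, 17)
Therefore res = [(10, 17), (4, 13), (5, 17)].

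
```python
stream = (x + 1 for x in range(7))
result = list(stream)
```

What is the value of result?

Step 1: For each x in range(7), compute x+1:
  x=0: 0+1 = 1
  x=1: 1+1 = 2
  x=2: 2+1 = 3
  x=3: 3+1 = 4
  x=4: 4+1 = 5
  x=5: 5+1 = 6
  x=6: 6+1 = 7
Therefore result = [1, 2, 3, 4, 5, 6, 7].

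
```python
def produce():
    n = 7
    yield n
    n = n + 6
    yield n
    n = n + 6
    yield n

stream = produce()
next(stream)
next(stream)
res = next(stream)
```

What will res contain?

Step 1: Trace through generator execution:
  Yield 1: n starts at 7, yield 7
  Yield 2: n = 7 + 6 = 13, yield 13
  Yield 3: n = 13 + 6 = 19, yield 19
Step 2: First next() gets 7, second next() gets the second value, third next() yields 19.
Therefore res = 19.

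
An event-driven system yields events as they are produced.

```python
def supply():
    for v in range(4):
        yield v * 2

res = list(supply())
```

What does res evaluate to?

Step 1: For each v in range(4), yield v * 2:
  v=0: yield 0 * 2 = 0
  v=1: yield 1 * 2 = 2
  v=2: yield 2 * 2 = 4
  v=3: yield 3 * 2 = 6
Therefore res = [0, 2, 4, 6].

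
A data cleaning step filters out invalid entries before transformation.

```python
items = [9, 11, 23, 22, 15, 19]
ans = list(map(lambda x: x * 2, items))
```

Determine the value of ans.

Step 1: Apply lambda x: x * 2 to each element:
  9 -> 18
  11 -> 22
  23 -> 46
  22 -> 44
  15 -> 30
  19 -> 38
Therefore ans = [18, 22, 46, 44, 30, 38].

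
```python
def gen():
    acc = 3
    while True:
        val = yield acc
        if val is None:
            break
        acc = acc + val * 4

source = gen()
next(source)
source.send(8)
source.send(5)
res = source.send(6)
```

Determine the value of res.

Step 1: next() -> yield acc=3.
Step 2: send(8) -> val=8, acc = 3 + 8*4 = 35, yield 35.
Step 3: send(5) -> val=5, acc = 35 + 5*4 = 55, yield 55.
Step 4: send(6) -> val=6, acc = 55 + 6*4 = 79, yield 79.
Therefore res = 79.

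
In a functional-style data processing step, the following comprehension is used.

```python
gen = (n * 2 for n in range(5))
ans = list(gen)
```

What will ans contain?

Step 1: For each n in range(5), compute n*2:
  n=0: 0*2 = 0
  n=1: 1*2 = 2
  n=2: 2*2 = 4
  n=3: 3*2 = 6
  n=4: 4*2 = 8
Therefore ans = [0, 2, 4, 6, 8].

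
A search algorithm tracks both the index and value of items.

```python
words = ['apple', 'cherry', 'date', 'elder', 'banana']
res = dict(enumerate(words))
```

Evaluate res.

Step 1: enumerate pairs indices with words:
  0 -> 'apple'
  1 -> 'cherry'
  2 -> 'date'
  3 -> 'elder'
  4 -> 'banana'
Therefore res = {0: 'apple', 1: 'cherry', 2: 'date', 3: 'elder', 4: 'banana'}.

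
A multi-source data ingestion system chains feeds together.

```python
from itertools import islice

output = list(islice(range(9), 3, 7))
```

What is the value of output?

Step 1: islice(range(9), 3, 7) takes elements at indices [3, 7).
Step 2: Elements: [3, 4, 5, 6].
Therefore output = [3, 4, 5, 6].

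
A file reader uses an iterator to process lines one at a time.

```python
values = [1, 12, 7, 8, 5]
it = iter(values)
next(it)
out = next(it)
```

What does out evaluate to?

Step 1: Create iterator over [1, 12, 7, 8, 5].
Step 2: next() consumes 1.
Step 3: next() returns 12.
Therefore out = 12.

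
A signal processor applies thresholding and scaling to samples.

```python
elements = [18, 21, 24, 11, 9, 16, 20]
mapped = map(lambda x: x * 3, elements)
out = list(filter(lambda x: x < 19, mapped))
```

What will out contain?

Step 1: Map x * 3:
  18 -> 54
  21 -> 63
  24 -> 72
  11 -> 33
  9 -> 27
  16 -> 48
  20 -> 60
Step 2: Filter for < 19:
  54: removed
  63: removed
  72: removed
  33: removed
  27: removed
  48: removed
  60: removed
Therefore out = [].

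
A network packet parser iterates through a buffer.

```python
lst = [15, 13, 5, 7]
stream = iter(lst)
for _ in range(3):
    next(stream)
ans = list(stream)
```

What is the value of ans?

Step 1: Create iterator over [15, 13, 5, 7].
Step 2: Advance 3 positions (consuming [15, 13, 5]).
Step 3: list() collects remaining elements: [7].
Therefore ans = [7].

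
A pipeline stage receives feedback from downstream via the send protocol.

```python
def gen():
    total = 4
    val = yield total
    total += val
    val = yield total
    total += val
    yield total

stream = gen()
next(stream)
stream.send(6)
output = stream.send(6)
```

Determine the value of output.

Step 1: next() -> yield total=4.
Step 2: send(6) -> val=6, total = 4+6 = 10, yield 10.
Step 3: send(6) -> val=6, total = 10+6 = 16, yield 16.
Therefore output = 16.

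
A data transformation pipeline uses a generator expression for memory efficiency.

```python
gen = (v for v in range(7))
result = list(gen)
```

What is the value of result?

Step 1: Generator expression iterates range(7): [0, 1, 2, 3, 4, 5, 6].
Step 2: list() collects all values.
Therefore result = [0, 1, 2, 3, 4, 5, 6].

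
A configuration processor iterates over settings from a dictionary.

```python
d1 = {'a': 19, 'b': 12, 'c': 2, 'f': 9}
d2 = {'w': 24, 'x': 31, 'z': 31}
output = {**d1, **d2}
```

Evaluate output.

Step 1: Merge d1 and d2 (d2 values override on key conflicts).
Step 2: d1 has keys ['a', 'b', 'c', 'f'], d2 has keys ['w', 'x', 'z'].
Therefore output = {'a': 19, 'b': 12, 'c': 2, 'f': 9, 'w': 24, 'x': 31, 'z': 31}.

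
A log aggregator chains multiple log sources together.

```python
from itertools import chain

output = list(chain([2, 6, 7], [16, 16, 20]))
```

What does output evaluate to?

Step 1: chain() concatenates iterables: [2, 6, 7] + [16, 16, 20].
Therefore output = [2, 6, 7, 16, 16, 20].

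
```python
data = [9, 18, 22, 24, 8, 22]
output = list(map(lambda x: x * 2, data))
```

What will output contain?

Step 1: Apply lambda x: x * 2 to each element:
  9 -> 18
  18 -> 36
  22 -> 44
  24 -> 48
  8 -> 16
  22 -> 44
Therefore output = [18, 36, 44, 48, 16, 44].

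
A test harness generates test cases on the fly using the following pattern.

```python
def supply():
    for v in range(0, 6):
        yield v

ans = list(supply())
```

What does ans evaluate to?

Step 1: The generator yields each value from range(0, 6).
Step 2: list() consumes all yields: [0, 1, 2, 3, 4, 5].
Therefore ans = [0, 1, 2, 3, 4, 5].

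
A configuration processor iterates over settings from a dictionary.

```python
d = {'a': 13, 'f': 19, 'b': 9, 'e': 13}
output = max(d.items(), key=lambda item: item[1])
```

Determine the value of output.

Step 1: Find item with maximum value:
  ('a', 13)
  ('f', 19)
  ('b', 9)
  ('e', 13)
Step 2: Maximum value is 19 at key 'f'.
Therefore output = ('f', 19).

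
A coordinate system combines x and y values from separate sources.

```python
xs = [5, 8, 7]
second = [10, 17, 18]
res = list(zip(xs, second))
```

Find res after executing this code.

Step 1: zip pairs elements at same index:
  Index 0: (5, 10)
  Index 1: (8, 17)
  Index 2: (7, 18)
Therefore res = [(5, 10), (8, 17), (7, 18)].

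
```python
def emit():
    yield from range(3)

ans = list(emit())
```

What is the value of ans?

Step 1: yield from delegates to the iterable, yielding each element.
Step 2: Collected values: [0, 1, 2].
Therefore ans = [0, 1, 2].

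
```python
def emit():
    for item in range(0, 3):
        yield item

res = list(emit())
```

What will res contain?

Step 1: The generator yields each value from range(0, 3).
Step 2: list() consumes all yields: [0, 1, 2].
Therefore res = [0, 1, 2].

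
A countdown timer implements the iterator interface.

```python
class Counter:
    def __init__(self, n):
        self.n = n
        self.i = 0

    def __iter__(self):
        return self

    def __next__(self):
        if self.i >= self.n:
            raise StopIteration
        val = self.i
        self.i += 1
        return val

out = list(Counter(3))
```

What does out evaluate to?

Step 1: Counter(3) creates an iterator counting 0 to 2.
Step 2: list() consumes all values: [0, 1, 2].
Therefore out = [0, 1, 2].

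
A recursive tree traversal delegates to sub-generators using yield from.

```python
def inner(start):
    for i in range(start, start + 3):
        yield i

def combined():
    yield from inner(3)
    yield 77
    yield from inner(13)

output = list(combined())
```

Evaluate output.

Step 1: combined() delegates to inner(3):
  yield 3
  yield 4
  yield 5
Step 2: yield 77
Step 3: Delegates to inner(13):
  yield 13
  yield 14
  yield 15
Therefore output = [3, 4, 5, 77, 13, 14, 15].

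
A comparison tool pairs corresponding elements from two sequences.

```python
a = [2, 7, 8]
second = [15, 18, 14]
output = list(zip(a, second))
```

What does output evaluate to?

Step 1: zip pairs elements at same index:
  Index 0: (2, 15)
  Index 1: (7, 18)
  Index 2: (8, 14)
Therefore output = [(2, 15), (7, 18), (8, 14)].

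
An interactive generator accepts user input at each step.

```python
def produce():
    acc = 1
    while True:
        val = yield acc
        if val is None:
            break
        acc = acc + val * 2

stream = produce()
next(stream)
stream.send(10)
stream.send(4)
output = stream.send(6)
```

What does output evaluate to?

Step 1: next() -> yield acc=1.
Step 2: send(10) -> val=10, acc = 1 + 10*2 = 21, yield 21.
Step 3: send(4) -> val=4, acc = 21 + 4*2 = 29, yield 29.
Step 4: send(6) -> val=6, acc = 29 + 6*2 = 41, yield 41.
Therefore output = 41.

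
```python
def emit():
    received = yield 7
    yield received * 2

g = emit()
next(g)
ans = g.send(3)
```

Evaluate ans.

Step 1: next(g) advances to first yield, producing 7.
Step 2: send(3) resumes, received = 3.
Step 3: yield received * 2 = 3 * 2 = 6.
Therefore ans = 6.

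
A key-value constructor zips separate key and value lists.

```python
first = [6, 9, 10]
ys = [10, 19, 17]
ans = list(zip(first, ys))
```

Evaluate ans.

Step 1: zip pairs elements at same index:
  Index 0: (6, 10)
  Index 1: (9, 19)
  Index 2: (10, 17)
Therefore ans = [(6, 10), (9, 19), (10, 17)].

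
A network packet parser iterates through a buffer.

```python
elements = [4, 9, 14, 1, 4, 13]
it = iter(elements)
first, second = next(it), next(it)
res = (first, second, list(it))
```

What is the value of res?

Step 1: Create iterator over [4, 9, 14, 1, 4, 13].
Step 2: first = 4, second = 9.
Step 3: Remaining elements: [14, 1, 4, 13].
Therefore res = (4, 9, [14, 1, 4, 13]).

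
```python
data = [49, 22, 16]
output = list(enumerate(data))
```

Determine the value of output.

Step 1: enumerate pairs each element with its index:
  (0, 49)
  (1, 22)
  (2, 16)
Therefore output = [(0, 49), (1, 22), (2, 16)].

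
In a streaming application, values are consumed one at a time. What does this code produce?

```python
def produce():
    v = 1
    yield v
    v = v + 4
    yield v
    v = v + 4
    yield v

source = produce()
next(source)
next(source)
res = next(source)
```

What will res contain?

Step 1: Trace through generator execution:
  Yield 1: v starts at 1, yield 1
  Yield 2: v = 1 + 4 = 5, yield 5
  Yield 3: v = 5 + 4 = 9, yield 9
Step 2: First next() gets 1, second next() gets the second value, third next() yields 9.
Therefore res = 9.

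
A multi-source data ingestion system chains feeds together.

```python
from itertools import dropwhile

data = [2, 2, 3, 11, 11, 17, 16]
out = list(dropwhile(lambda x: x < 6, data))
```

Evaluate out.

Step 1: dropwhile drops elements while < 6:
  2 < 6: dropped
  2 < 6: dropped
  3 < 6: dropped
  11: kept (dropping stopped)
Step 2: Remaining elements kept regardless of condition.
Therefore out = [11, 11, 17, 16].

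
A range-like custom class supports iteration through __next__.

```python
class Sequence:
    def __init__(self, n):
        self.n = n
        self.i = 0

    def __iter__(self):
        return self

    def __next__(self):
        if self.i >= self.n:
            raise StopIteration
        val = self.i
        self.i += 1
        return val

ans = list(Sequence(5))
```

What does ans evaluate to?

Step 1: Sequence(5) creates an iterator counting 0 to 4.
Step 2: list() consumes all values: [0, 1, 2, 3, 4].
Therefore ans = [0, 1, 2, 3, 4].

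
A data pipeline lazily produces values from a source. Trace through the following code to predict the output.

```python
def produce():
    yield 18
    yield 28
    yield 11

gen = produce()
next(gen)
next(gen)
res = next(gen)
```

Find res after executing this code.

Step 1: produce() creates a generator.
Step 2: next(gen) yields 18 (consumed and discarded).
Step 3: next(gen) yields 28 (consumed and discarded).
Step 4: next(gen) yields 11, assigned to res.
Therefore res = 11.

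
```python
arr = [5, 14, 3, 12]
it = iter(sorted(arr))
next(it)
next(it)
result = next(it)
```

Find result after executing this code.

Step 1: sorted([5, 14, 3, 12]) = [3, 5, 12, 14].
Step 2: Create iterator and skip 2 elements.
Step 3: next() returns 12.
Therefore result = 12.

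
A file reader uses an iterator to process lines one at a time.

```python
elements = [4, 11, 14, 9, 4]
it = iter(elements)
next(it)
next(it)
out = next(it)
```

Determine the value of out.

Step 1: Create iterator over [4, 11, 14, 9, 4].
Step 2: next() consumes 4.
Step 3: next() consumes 11.
Step 4: next() returns 14.
Therefore out = 14.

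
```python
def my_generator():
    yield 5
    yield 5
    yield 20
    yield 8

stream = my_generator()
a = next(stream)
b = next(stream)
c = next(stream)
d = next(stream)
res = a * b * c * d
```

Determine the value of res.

Step 1: Create generator and consume all values:
  a = next(stream) = 5
  b = next(stream) = 5
  c = next(stream) = 20
  d = next(stream) = 8
Step 2: res = 5 * 5 * 20 * 8 = 4000.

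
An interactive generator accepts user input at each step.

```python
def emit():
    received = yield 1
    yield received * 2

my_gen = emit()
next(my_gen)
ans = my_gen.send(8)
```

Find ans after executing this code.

Step 1: next(my_gen) advances to first yield, producing 1.
Step 2: send(8) resumes, received = 8.
Step 3: yield received * 2 = 8 * 2 = 16.
Therefore ans = 16.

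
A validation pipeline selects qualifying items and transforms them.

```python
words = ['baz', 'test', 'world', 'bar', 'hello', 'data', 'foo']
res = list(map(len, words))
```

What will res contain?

Step 1: Map len() to each word:
  'baz' -> 3
  'test' -> 4
  'world' -> 5
  'bar' -> 3
  'hello' -> 5
  'data' -> 4
  'foo' -> 3
Therefore res = [3, 4, 5, 3, 5, 4, 3].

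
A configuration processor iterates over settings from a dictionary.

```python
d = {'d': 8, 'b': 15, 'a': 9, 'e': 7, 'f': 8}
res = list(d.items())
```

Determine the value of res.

Step 1: d.items() returns (key, value) pairs in insertion order.
Therefore res = [('d', 8), ('b', 15), ('a', 9), ('e', 7), ('f', 8)].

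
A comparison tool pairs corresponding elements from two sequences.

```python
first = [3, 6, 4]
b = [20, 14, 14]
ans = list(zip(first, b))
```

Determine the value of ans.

Step 1: zip pairs elements at same index:
  Index 0: (3, 20)
  Index 1: (6, 14)
  Index 2: (4, 14)
Therefore ans = [(3, 20), (6, 14), (4, 14)].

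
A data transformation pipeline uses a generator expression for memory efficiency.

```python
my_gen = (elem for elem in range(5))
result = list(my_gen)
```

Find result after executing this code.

Step 1: Generator expression iterates range(5): [0, 1, 2, 3, 4].
Step 2: list() collects all values.
Therefore result = [0, 1, 2, 3, 4].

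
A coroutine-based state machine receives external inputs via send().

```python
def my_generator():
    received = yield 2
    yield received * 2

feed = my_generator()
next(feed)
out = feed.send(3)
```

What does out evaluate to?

Step 1: next(feed) advances to first yield, producing 2.
Step 2: send(3) resumes, received = 3.
Step 3: yield received * 2 = 3 * 2 = 6.
Therefore out = 6.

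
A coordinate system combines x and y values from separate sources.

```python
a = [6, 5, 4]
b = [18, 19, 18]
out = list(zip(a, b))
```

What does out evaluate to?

Step 1: zip pairs elements at same index:
  Index 0: (6, 18)
  Index 1: (5, 19)
  Index 2: (4, 18)
Therefore out = [(6, 18), (5, 19), (4, 18)].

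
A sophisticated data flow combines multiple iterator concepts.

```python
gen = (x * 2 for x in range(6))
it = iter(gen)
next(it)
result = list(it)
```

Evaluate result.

Step 1: Generator produces [0, 2, 4, 6, 8, 10].
Step 2: next(it) consumes first element (0).
Step 3: list(it) collects remaining: [2, 4, 6, 8, 10].
Therefore result = [2, 4, 6, 8, 10].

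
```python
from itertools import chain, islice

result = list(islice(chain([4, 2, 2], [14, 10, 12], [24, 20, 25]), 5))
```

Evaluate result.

Step 1: chain([4, 2, 2], [14, 10, 12], [24, 20, 25]) = [4, 2, 2, 14, 10, 12, 24, 20, 25].
Step 2: islice takes first 5 elements: [4, 2, 2, 14, 10].
Therefore result = [4, 2, 2, 14, 10].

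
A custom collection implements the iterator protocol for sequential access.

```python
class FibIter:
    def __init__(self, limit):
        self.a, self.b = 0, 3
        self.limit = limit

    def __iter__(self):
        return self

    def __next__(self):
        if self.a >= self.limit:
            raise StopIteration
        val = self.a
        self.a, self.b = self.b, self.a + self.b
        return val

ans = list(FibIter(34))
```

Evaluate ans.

Step 1: Fibonacci-like sequence (a=0, b=3) until >= 34:
  Yield 0, then a,b = 3,3
  Yield 3, then a,b = 3,6
  Yield 3, then a,b = 6,9
  Yield 6, then a,b = 9,15
  Yield 9, then a,b = 15,24
  Yield 15, then a,b = 24,39
  Yield 24, then a,b = 39,63
Step 2: 39 >= 34, stop.
Therefore ans = [0, 3, 3, 6, 9, 15, 24].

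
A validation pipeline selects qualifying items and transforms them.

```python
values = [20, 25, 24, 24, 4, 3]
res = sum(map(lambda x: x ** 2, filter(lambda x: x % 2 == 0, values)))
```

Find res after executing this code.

Step 1: Filter even numbers from [20, 25, 24, 24, 4, 3]: [20, 24, 24, 4]
Step 2: Square each: [400, 576, 576, 16]
Step 3: Sum = 1568.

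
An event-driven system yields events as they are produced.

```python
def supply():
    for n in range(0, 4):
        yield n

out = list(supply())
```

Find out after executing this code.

Step 1: The generator yields each value from range(0, 4).
Step 2: list() consumes all yields: [0, 1, 2, 3].
Therefore out = [0, 1, 2, 3].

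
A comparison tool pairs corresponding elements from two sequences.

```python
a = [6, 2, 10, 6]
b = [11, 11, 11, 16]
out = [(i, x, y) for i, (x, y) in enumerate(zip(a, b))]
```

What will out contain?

Step 1: enumerate(zip(a, b)) gives index with paired elements:
  i=0: (6, 11)
  i=1: (2, 11)
  i=2: (10, 11)
  i=3: (6, 16)
Therefore out = [(0, 6, 11), (1, 2, 11), (2, 10, 11), (3, 6, 16)].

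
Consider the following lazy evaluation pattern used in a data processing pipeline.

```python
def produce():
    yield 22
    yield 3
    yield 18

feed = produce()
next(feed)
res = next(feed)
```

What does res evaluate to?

Step 1: produce() creates a generator.
Step 2: next(feed) yields 22 (consumed and discarded).
Step 3: next(feed) yields 3, assigned to res.
Therefore res = 3.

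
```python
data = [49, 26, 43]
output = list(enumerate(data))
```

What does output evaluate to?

Step 1: enumerate pairs each element with its index:
  (0, 49)
  (1, 26)
  (2, 43)
Therefore output = [(0, 49), (1, 26), (2, 43)].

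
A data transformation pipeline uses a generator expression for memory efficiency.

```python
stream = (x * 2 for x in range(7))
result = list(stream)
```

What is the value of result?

Step 1: For each x in range(7), compute x*2:
  x=0: 0*2 = 0
  x=1: 1*2 = 2
  x=2: 2*2 = 4
  x=3: 3*2 = 6
  x=4: 4*2 = 8
  x=5: 5*2 = 10
  x=6: 6*2 = 12
Therefore result = [0, 2, 4, 6, 8, 10, 12].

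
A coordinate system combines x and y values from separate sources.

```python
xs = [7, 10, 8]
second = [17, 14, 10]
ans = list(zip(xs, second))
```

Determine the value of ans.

Step 1: zip pairs elements at same index:
  Index 0: (7, 17)
  Index 1: (10, 14)
  Index 2: (8, 10)
Therefore ans = [(7, 17), (10, 14), (8, 10)].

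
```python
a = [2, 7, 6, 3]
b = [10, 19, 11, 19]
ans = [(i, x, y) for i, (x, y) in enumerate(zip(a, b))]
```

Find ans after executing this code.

Step 1: enumerate(zip(a, b)) gives index with paired elements:
  i=0: (2, 10)
  i=1: (7, 19)
  i=2: (6, 11)
  i=3: (3, 19)
Therefore ans = [(0, 2, 10), (1, 7, 19), (2, 6, 11), (3, 3, 19)].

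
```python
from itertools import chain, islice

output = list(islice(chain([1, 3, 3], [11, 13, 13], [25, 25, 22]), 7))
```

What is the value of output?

Step 1: chain([1, 3, 3], [11, 13, 13], [25, 25, 22]) = [1, 3, 3, 11, 13, 13, 25, 25, 22].
Step 2: islice takes first 7 elements: [1, 3, 3, 11, 13, 13, 25].
Therefore output = [1, 3, 3, 11, 13, 13, 25].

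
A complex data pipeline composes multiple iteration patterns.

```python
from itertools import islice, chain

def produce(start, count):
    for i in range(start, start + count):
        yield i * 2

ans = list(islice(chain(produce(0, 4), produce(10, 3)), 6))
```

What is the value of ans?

Step 1: produce(0, 4) yields [0, 2, 4, 6].
Step 2: produce(10, 3) yields [20, 22, 24].
Step 3: chain concatenates: [0, 2, 4, 6, 20, 22, 24].
Step 4: islice takes first 6: [0, 2, 4, 6, 20, 22].
Therefore ans = [0, 2, 4, 6, 20, 22].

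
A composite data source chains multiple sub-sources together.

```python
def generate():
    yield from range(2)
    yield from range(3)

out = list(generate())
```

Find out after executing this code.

Step 1: Trace yields in order:
  yield 0
  yield 1
  yield 0
  yield 1
  yield 2
Therefore out = [0, 1, 0, 1, 2].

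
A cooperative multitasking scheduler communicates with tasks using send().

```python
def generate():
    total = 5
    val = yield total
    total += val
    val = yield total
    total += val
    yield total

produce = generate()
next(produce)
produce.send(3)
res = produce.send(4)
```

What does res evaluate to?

Step 1: next() -> yield total=5.
Step 2: send(3) -> val=3, total = 5+3 = 8, yield 8.
Step 3: send(4) -> val=4, total = 8+4 = 12, yield 12.
Therefore res = 12.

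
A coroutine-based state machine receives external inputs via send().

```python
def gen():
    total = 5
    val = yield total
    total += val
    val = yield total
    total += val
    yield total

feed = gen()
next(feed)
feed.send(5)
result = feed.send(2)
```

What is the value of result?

Step 1: next() -> yield total=5.
Step 2: send(5) -> val=5, total = 5+5 = 10, yield 10.
Step 3: send(2) -> val=2, total = 10+2 = 12, yield 12.
Therefore result = 12.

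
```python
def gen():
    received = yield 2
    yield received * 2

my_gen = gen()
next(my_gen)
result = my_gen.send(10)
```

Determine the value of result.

Step 1: next(my_gen) advances to first yield, producing 2.
Step 2: send(10) resumes, received = 10.
Step 3: yield received * 2 = 10 * 2 = 20.
Therefore result = 20.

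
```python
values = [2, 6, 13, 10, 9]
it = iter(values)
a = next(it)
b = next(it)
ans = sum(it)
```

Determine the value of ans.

Step 1: Create iterator over [2, 6, 13, 10, 9].
Step 2: a = next() = 2, b = next() = 6.
Step 3: sum() of remaining [13, 10, 9] = 32.
Therefore ans = 32.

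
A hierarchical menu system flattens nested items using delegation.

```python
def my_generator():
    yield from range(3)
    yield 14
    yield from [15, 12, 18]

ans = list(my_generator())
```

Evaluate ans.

Step 1: Trace yields in order:
  yield 0
  yield 1
  yield 2
  yield 14
  yield 15
  yield 12
  yield 18
Therefore ans = [0, 1, 2, 14, 15, 12, 18].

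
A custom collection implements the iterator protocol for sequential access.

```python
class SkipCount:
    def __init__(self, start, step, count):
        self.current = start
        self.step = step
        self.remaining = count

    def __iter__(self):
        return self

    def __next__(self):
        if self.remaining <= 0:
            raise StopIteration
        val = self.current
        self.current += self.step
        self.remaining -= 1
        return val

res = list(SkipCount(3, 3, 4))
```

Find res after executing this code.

Step 1: SkipCount starts at 3, increments by 3, for 4 steps:
  Yield 3, then current += 3
  Yield 6, then current += 3
  Yield 9, then current += 3
  Yield 12, then current += 3
Therefore res = [3, 6, 9, 12].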